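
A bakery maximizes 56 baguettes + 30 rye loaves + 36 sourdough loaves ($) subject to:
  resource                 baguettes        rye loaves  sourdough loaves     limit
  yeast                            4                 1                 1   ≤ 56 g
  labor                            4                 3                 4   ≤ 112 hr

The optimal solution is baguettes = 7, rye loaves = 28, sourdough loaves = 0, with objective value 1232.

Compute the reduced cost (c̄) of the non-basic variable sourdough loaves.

At the optimum: yeast uses 56 of 56 (binding); labor uses 112 of 112 (binding).
Dual feasibility on the basic columns requires 4·y_yeast + 4·y_labor = 56, 1·y_yeast + 3·y_labor = 30.
Solving: y_yeast = 6, y_labor = 8.
Reduced cost of sourdough loaves: c₃ − yᵀa₃ = 36 − (6·1 + 8·4) = 36 − 38 = -2.

-2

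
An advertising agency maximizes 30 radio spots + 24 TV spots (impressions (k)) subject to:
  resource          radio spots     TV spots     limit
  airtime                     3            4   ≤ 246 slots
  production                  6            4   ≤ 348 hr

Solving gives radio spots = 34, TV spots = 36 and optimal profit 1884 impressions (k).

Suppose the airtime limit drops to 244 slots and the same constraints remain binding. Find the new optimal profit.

Check each constraint at x*: airtime 246/246 (tight); production 348/348 (tight).
The binding rows give the dual system: 3·y_airtime + 6·y_production = 30 and 4·y_airtime + 4·y_production = 24.
Solving: y_airtime = 2, y_production = 4.
Δz = y_airtime·Δb = 2 × (-2) = -4, so new z* = 1884 − 4 = 1880.

1880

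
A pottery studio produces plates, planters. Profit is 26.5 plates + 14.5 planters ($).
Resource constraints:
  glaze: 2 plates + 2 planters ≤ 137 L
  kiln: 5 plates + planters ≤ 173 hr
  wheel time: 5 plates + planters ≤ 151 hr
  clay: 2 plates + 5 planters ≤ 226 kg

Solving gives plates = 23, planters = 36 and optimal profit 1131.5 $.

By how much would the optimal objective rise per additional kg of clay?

2

Binding: wheel time and clay. Non-binding: glaze (19 unused), kiln (22 unused).
Slack constraints have shadow price 0 (complementary slackness).
Dual feasibility on the basic columns requires 5·y_wheel time + 2·y_clay = 26.5, 1·y_wheel time + 5·y_clay = 14.5.
This yields shadow prices y_wheel time = 4.5, y_clay = 2.
Shadow price of clay = 2.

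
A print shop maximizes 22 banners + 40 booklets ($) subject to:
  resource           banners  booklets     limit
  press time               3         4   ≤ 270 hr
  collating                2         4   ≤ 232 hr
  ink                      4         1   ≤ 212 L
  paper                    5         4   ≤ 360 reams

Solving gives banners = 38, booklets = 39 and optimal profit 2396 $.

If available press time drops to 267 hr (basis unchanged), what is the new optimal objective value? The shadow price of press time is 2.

Δb = -3, so new z* = 2396 + (2)·(-3) = 2396 − 6 = 2390.

2390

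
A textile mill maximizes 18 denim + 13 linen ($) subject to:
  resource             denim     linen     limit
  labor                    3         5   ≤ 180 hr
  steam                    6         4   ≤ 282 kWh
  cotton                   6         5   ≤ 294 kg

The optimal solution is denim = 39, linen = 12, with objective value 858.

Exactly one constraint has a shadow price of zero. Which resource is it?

labor

labor: 177/180 (slack 3)
steam: 282/282 (binding)
cotton: 294/294 (binding)
By complementary slackness, a constraint with positive slack has shadow price 0 → labor.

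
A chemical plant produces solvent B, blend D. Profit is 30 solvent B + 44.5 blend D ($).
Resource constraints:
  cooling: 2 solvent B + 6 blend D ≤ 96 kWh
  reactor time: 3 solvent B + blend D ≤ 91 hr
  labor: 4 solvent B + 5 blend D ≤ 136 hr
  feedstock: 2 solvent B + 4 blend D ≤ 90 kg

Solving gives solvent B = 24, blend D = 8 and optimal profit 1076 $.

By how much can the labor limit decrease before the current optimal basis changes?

56

Binding constraints: cooling, labor. The basis is B = [[2,6],[4,5]] with det -14.
Per unit decrease in labor, x* moves by d = (-0.4286, 0.1429).
The basis stays optimal until solvent B reaches 0; allowable decrease = 56 hr.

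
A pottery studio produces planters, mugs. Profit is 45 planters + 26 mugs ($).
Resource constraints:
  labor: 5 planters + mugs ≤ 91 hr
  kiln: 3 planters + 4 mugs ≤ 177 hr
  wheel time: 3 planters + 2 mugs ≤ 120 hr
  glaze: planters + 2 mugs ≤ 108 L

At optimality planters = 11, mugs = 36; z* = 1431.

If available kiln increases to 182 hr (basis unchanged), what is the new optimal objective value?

1456

At the optimum: labor uses 91 of 91 (binding); kiln uses 177 of 177 (binding); wheel time uses 105 of 120 (slack = 15); glaze uses 83 of 108 (slack = 25).
Since wheel time, glaze are not tight, their duals are 0.
From A_Bᵀ y = c: 5·y_labor + 3·y_kiln = 45; 1·y_labor + 4·y_kiln = 26.
Solving: y_labor = 6, y_kiln = 5.
Δz = y_kiln·Δb = 5 × (5) = 25, so new z* = 1431 + 25 = 1456.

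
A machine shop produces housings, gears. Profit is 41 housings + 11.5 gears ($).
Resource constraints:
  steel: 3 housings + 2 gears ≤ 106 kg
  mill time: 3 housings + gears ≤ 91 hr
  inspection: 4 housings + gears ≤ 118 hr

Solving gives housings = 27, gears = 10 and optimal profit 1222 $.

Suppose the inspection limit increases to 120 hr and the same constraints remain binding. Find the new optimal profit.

1235

Check each constraint at x*: steel 101/106 (slack 5); mill time 91/91 (tight); inspection 118/118 (tight).
Since steel is not tight, its dual is 0.
The binding rows give the dual system: 3·y_mill time + 4·y_inspection = 41 and 1·y_mill time + 1·y_inspection = 11.5.
This yields shadow prices y_mill time = 5, y_inspection = 6.5.
Δz = y_inspection·Δb = 6.5 × (2) = 13, so new z* = 1222 + 13 = 1235.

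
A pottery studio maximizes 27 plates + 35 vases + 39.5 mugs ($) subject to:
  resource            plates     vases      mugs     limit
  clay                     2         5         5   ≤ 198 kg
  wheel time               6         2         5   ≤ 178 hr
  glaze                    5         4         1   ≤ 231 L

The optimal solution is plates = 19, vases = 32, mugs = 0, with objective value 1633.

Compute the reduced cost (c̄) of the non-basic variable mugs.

Binding: clay and wheel time. Non-binding: glaze (8 unused).
By complementary slackness, y = 0 for the non-binding constraint.
The binding rows give the dual system: 2·y_clay + 6·y_wheel time = 27 and 5·y_clay + 2·y_wheel time = 35.
Solving: y_clay = 6, y_wheel time = 2.5.
Reduced cost of mugs: c₃ − yᵀa₃ = 39.5 − (6·5 + 2.5·5) = 39.5 − 42.5 = -3.

-3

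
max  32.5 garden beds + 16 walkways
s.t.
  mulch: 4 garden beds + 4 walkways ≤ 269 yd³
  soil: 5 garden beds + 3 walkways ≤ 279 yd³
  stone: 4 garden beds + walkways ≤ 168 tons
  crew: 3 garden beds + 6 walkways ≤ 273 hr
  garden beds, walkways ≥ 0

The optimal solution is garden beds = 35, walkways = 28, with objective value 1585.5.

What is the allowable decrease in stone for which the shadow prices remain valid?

122.5

Binding constraints: stone, crew. The basis is B = [[4,1],[3,6]] with det 21.
Per unit decrease in stone, x* moves by d = (-0.2857, 0.1429).
The basis stays optimal until garden beds reaches 0; allowable decrease = 122.5 tons.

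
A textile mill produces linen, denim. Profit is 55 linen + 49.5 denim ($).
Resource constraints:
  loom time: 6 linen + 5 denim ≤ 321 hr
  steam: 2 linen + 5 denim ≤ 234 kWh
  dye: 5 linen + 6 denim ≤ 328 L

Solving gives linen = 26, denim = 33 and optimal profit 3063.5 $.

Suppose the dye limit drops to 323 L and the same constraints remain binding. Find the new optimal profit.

3053.5

At the optimum: loom time uses 321 of 321 (binding); steam uses 217 of 234 (slack = 17); dye uses 328 of 328 (binding).
By complementary slackness, y = 0 for the non-binding constraint.
From A_Bᵀ y = c: 6·y_loom time + 5·y_dye = 55; 5·y_loom time + 6·y_dye = 49.5.
→ y_loom time = 7.5 and y_dye = 2.
Δz = y_dye·Δb = 2 × (-5) = -10, so new z* = 3063.5 − 10 = 3053.5.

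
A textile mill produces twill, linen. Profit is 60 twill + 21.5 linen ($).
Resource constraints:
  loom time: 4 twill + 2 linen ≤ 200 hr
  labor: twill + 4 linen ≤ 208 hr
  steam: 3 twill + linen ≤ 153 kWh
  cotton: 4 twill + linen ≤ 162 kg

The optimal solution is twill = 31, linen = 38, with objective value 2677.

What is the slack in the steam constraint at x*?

steam used = 3·31 + 1·38 = 131; slack = 153 − 131 = 22.

22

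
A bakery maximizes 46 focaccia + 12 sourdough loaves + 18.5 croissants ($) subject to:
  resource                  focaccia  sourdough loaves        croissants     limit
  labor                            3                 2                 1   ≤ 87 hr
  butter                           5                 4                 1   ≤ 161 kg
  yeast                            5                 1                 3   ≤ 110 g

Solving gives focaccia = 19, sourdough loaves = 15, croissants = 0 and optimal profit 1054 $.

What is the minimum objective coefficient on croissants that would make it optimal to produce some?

Binding: labor and yeast. Non-binding: butter (6 unused).
Since butter is not tight, its dual is 0.
Dual feasibility on the basic columns requires 3·y_labor + 5·y_yeast = 46, 2·y_labor + 1·y_yeast = 12.
→ y_labor = 2 and y_yeast = 8.
croissants enters the basis when its profit ≥ yᵀa₃ = 2·1 + 8·3 = 26.

26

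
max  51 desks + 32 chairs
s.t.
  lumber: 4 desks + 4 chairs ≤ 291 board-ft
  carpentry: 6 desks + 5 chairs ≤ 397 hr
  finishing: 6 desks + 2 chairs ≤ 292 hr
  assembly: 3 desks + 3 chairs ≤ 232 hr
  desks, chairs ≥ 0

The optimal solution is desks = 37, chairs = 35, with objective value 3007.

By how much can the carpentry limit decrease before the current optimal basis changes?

Binding constraints: carpentry, finishing. The basis is B = [[6,5],[6,2]] with det -18.
Per unit decrease in carpentry, x* moves by d = (0.1111, -0.3333).
The basis stays optimal until chairs reaches 0; allowable decrease = 105 hr.

105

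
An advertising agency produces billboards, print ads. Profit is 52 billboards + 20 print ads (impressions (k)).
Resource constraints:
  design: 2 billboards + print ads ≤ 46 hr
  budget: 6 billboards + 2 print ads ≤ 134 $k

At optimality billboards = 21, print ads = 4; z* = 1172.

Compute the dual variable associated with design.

8

Both design and budget are binding at x*.
From A_Bᵀ y = c: 2·y_design + 6·y_budget = 52; 1·y_design + 2·y_budget = 20.
→ y_design = 8 and y_budget = 6.
Shadow price of design = 8.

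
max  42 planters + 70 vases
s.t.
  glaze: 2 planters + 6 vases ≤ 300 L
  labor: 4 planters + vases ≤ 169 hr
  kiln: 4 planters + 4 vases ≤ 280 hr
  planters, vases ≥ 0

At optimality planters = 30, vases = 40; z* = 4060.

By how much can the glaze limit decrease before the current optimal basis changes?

Binding constraints: glaze, kiln. The basis is B = [[2,6],[4,4]] with det -16.
Per unit decrease in glaze, x* moves by d = (0.25, -0.25).
The basis stays optimal until labor becomes binding; allowable decrease = 12 L.

12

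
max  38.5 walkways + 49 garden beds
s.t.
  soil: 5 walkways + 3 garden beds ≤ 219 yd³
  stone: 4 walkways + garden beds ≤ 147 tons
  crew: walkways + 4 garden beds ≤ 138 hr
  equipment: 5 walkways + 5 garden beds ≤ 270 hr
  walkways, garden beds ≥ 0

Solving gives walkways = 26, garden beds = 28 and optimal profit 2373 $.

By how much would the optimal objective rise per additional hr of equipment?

At the optimum: soil uses 214 of 219 (slack = 5); stone uses 132 of 147 (slack = 15); crew uses 138 of 138 (binding); equipment uses 270 of 270 (binding).
Slack constraints have shadow price 0 (complementary slackness).
Dual feasibility on the basic columns requires 1·y_crew + 5·y_equipment = 38.5, 4·y_crew + 5·y_equipment = 49.
This yields shadow prices y_crew = 3.5, y_equipment = 7.
Shadow price of equipment = 7.

7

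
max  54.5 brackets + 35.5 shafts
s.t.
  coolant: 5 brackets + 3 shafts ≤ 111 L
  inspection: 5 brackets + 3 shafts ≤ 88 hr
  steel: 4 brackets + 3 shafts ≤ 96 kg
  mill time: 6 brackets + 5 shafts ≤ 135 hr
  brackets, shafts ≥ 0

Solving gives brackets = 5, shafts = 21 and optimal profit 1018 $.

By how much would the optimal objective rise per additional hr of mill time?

2

At the optimum: coolant uses 88 of 111 (slack = 23); inspection uses 88 of 88 (binding); steel uses 83 of 96 (slack = 13); mill time uses 135 of 135 (binding).
Slack constraints have shadow price 0 (complementary slackness).
The binding rows give the dual system: 5·y_inspection + 6·y_mill time = 54.5 and 3·y_inspection + 5·y_mill time = 35.5.
→ y_inspection = 8.5 and y_mill time = 2.
Shadow price of mill time = 2.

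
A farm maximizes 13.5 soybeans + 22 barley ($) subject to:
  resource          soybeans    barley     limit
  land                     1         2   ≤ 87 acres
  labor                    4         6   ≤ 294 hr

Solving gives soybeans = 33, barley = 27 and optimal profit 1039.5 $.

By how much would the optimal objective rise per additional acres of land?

3.5

At the optimum: land uses 87 of 87 (binding); labor uses 294 of 294 (binding).
Dual feasibility on the basic columns requires 1·y_land + 4·y_labor = 13.5, 2·y_land + 6·y_labor = 22.
Solving: y_land = 3.5, y_labor = 2.5.
Shadow price of land = 3.5.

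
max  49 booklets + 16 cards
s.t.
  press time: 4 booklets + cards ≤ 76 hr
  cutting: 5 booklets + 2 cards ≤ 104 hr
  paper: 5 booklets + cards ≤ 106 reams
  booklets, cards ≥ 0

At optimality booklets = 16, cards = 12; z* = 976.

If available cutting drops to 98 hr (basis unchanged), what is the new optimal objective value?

946

Check each constraint at x*: press time 76/76 (tight); cutting 104/104 (tight); paper 92/106 (slack 14).
By complementary slackness, y = 0 for the non-binding constraint.
The binding rows give the dual system: 4·y_press time + 5·y_cutting = 49 and 1·y_press time + 2·y_cutting = 16.
→ y_press time = 6 and y_cutting = 5.
Δz = y_cutting·Δb = 5 × (-6) = -30, so new z* = 976 − 30 = 946.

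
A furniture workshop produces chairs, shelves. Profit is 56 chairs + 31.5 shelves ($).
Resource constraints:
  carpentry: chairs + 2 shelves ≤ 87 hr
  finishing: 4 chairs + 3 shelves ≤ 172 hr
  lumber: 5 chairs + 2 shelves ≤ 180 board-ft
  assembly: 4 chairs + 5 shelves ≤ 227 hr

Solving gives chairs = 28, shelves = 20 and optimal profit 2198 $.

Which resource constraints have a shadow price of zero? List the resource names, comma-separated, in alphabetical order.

assembly, carpentry

carpentry: 68/87 (slack 19)
finishing: 172/172 (binding)
lumber: 180/180 (binding)
assembly: 212/227 (slack 15)
By complementary slackness, a constraint with positive slack has shadow price 0 → assembly, carpentry.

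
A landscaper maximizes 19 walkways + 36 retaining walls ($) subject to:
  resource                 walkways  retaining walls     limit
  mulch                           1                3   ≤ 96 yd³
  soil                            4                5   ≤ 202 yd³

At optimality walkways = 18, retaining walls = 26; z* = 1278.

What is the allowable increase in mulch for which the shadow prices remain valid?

25.2

Binding constraints: mulch, soil. The basis is B = [[1,3],[4,5]] with det -7.
Per unit increase in mulch, x* moves by d = (-0.7143, 0.5714).
The basis stays optimal until walkways reaches 0; allowable increase = 25.2 yd³.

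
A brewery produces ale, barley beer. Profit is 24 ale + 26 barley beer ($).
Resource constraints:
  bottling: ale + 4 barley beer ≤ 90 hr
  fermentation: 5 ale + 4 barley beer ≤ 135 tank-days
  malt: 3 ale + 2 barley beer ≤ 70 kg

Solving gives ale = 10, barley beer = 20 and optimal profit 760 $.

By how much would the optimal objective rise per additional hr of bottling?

3

Binding: bottling and malt. Non-binding: fermentation (5 unused).
Since fermentation is not tight, its dual is 0.
From A_Bᵀ y = c: 1·y_bottling + 3·y_malt = 24; 4·y_bottling + 2·y_malt = 26.
Solving: y_bottling = 3, y_malt = 7.
Shadow price of bottling = 3.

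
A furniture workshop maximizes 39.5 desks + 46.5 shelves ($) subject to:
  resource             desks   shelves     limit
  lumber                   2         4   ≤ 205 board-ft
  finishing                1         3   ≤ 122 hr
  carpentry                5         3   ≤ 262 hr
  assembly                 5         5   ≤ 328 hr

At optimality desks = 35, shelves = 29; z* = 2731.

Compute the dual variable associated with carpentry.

At the optimum: lumber uses 186 of 205 (slack = 19); finishing uses 122 of 122 (binding); carpentry uses 262 of 262 (binding); assembly uses 320 of 328 (slack = 8).
Since lumber, assembly are not tight, their duals are 0.
Dual feasibility on the basic columns requires 1·y_finishing + 5·y_carpentry = 39.5, 3·y_finishing + 3·y_carpentry = 46.5.
This yields shadow prices y_finishing = 9.5, y_carpentry = 6.
Shadow price of carpentry = 6.

6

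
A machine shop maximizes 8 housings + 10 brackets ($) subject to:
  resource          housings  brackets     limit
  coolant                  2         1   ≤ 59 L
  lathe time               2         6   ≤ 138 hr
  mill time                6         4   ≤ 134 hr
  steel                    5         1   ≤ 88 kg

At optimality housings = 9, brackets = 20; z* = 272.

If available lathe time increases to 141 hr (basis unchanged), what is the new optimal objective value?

Check each constraint at x*: coolant 38/59 (slack 21); lathe time 138/138 (tight); mill time 134/134 (tight); steel 65/88 (slack 23).
By complementary slackness, y = 0 for the non-binding constraints.
From A_Bᵀ y = c: 2·y_lathe time + 6·y_mill time = 8; 6·y_lathe time + 4·y_mill time = 10.
→ y_lathe time = 1 and y_mill time = 1.
Δz = y_lathe time·Δb = 1 × (3) = 3, so new z* = 272 + 3 = 275.

275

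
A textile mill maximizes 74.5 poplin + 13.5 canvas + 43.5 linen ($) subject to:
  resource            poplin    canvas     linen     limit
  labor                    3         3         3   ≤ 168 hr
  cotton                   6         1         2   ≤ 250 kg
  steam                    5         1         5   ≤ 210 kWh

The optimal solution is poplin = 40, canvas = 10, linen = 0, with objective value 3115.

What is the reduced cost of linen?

-3

Binding: cotton and steam. Non-binding: labor (18 unused).
Since labor is not tight, its dual is 0.
The binding rows give the dual system: 6·y_cotton + 5·y_steam = 74.5 and 1·y_cotton + 1·y_steam = 13.5.
Solving: y_cotton = 7, y_steam = 6.5.
Reduced cost of linen: c₃ − yᵀa₃ = 43.5 − (7·2 + 6.5·5) = 43.5 − 46.5 = -3.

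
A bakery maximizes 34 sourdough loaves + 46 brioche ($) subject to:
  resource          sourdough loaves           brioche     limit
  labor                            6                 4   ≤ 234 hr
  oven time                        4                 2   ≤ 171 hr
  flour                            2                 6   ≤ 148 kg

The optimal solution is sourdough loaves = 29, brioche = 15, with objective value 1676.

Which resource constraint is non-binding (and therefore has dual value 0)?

oven time

labor: 234/234 (binding)
oven time: 146/171 (slack 25)
flour: 148/148 (binding)
By complementary slackness, a constraint with positive slack has shadow price 0 → oven time.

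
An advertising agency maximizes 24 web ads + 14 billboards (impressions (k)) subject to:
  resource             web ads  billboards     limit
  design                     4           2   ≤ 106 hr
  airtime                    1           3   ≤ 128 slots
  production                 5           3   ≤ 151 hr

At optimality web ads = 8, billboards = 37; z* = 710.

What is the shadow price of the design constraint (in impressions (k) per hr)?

1

Binding: design and production. Non-binding: airtime (9 unused).
By complementary slackness, y = 0 for the non-binding constraint.
Dual feasibility on the basic columns requires 4·y_design + 5·y_production = 24, 2·y_design + 3·y_production = 14.
→ y_design = 1 and y_production = 4.
Shadow price of design = 1.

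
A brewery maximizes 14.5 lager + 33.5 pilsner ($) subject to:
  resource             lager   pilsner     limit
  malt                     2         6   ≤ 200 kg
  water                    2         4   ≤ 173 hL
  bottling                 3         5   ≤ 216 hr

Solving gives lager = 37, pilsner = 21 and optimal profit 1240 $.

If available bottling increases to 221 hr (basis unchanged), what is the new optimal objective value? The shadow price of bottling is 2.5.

1252.5

Δb = 5, so new z* = 1240 + (2.5)·(5) = 1240 + 12.5 = 1252.5.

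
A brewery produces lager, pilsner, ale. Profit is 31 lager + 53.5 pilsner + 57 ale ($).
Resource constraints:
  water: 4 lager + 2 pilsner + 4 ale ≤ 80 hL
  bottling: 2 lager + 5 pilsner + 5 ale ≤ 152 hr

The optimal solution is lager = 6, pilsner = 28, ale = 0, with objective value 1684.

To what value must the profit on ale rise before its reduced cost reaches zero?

59.5

At the optimum: water uses 80 of 80 (binding); bottling uses 152 of 152 (binding).
From A_Bᵀ y = c: 4·y_water + 2·y_bottling = 31; 2·y_water + 5·y_bottling = 53.5.
→ y_water = 3 and y_bottling = 9.5.
ale enters the basis when its profit ≥ yᵀa₃ = 3·4 + 9.5·5 = 59.5.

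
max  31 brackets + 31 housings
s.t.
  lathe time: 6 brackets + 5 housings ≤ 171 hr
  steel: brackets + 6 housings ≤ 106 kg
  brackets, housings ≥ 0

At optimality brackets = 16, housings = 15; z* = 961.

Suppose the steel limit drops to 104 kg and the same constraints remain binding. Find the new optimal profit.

Check each constraint at x*: lathe time 171/171 (tight); steel 106/106 (tight).
From A_Bᵀ y = c: 6·y_lathe time + 1·y_steel = 31; 5·y_lathe time + 6·y_steel = 31.
→ y_lathe time = 5 and y_steel = 1.
Δz = y_steel·Δb = 1 × (-2) = -2, so new z* = 961 − 2 = 959.

959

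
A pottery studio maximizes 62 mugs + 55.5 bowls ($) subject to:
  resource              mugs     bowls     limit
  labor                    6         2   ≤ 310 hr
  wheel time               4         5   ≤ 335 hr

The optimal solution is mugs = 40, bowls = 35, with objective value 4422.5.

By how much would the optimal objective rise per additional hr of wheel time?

9.5

Both labor and wheel time are binding at x*.
The binding rows give the dual system: 6·y_labor + 4·y_wheel time = 62 and 2·y_labor + 5·y_wheel time = 55.5.
→ y_labor = 4 and y_wheel time = 9.5.
Shadow price of wheel time = 9.5.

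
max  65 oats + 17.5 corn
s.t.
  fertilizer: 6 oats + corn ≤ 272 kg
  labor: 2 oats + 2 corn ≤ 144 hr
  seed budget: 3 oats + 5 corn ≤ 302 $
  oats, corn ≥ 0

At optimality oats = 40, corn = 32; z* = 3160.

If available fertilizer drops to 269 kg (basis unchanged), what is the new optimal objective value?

Binding: fertilizer and labor. Non-binding: seed budget (22 unused).
By complementary slackness, y = 0 for the non-binding constraint.
Dual feasibility on the basic columns requires 6·y_fertilizer + 2·y_labor = 65, 1·y_fertilizer + 2·y_labor = 17.5.
→ y_fertilizer = 9.5 and y_labor = 4.
Δz = y_fertilizer·Δb = 9.5 × (-3) = -28.5, so new z* = 3160 − 28.5 = 3131.5.

3131.5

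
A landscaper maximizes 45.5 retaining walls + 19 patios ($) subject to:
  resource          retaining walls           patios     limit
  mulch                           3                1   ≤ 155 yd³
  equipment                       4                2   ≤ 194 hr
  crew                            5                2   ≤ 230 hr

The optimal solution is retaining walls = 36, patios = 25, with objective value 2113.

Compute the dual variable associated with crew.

Binding: equipment and crew. Non-binding: mulch (22 unused).
Slack constraints have shadow price 0 (complementary slackness).
The binding rows give the dual system: 4·y_equipment + 5·y_crew = 45.5 and 2·y_equipment + 2·y_crew = 19.
Solving: y_equipment = 2, y_crew = 7.5.
Shadow price of crew = 7.5.

7.5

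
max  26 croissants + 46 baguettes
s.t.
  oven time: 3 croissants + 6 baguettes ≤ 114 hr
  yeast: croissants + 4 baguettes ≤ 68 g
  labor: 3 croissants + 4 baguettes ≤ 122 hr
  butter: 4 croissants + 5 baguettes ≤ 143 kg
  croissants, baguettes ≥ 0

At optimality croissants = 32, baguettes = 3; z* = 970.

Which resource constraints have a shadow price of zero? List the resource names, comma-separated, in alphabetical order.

labor, yeast

oven time: 114/114 (binding)
yeast: 44/68 (slack 24)
labor: 108/122 (slack 14)
butter: 143/143 (binding)
By complementary slackness, a constraint with positive slack has shadow price 0 → labor, yeast.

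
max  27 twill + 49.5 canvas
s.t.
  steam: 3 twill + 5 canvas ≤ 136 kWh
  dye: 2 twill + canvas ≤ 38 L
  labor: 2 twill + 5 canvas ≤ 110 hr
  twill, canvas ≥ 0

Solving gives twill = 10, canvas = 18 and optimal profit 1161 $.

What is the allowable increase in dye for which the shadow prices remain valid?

Binding constraints: dye, labor. The basis is B = [[2,1],[2,5]] with det 8.
Per unit increase in dye, x* moves by d = (0.625, -0.25).
The basis stays optimal until steam becomes binding; allowable increase = 25.6 L.

25.6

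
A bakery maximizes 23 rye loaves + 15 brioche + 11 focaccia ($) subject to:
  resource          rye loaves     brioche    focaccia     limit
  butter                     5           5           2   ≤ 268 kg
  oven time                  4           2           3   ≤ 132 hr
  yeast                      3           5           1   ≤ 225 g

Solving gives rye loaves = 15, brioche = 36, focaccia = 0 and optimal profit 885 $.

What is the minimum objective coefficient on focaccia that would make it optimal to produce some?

16

Check each constraint at x*: butter 255/268 (slack 13); oven time 132/132 (tight); yeast 225/225 (tight).
By complementary slackness, y = 0 for the non-binding constraint.
Dual feasibility on the basic columns requires 4·y_oven time + 3·y_yeast = 23, 2·y_oven time + 5·y_yeast = 15.
→ y_oven time = 5 and y_yeast = 1.
focaccia enters the basis when its profit ≥ yᵀa₃ = 5·3 + 1·1 = 16.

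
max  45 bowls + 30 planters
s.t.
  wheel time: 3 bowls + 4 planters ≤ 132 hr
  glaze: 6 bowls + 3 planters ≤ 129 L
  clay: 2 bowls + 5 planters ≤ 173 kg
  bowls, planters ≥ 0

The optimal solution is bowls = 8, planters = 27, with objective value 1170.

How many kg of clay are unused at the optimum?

22

clay used = 2·8 + 5·27 = 151; slack = 173 − 151 = 22.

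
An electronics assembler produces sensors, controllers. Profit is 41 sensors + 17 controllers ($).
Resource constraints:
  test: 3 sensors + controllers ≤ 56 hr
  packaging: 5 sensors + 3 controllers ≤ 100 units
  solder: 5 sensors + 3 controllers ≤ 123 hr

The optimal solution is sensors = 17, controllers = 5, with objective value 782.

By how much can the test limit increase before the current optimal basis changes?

Binding constraints: test, packaging. The basis is B = [[3,1],[5,3]] with det 4.
Per unit increase in test, x* moves by d = (0.75, -1.25).
The basis stays optimal until controllers reaches 0; allowable increase = 4 hr.

4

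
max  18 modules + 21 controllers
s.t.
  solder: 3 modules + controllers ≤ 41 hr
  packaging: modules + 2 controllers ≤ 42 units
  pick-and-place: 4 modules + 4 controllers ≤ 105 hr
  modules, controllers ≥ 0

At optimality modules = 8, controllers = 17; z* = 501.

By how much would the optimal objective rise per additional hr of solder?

3

At the optimum: solder uses 41 of 41 (binding); packaging uses 42 of 42 (binding); pick-and-place uses 100 of 105 (slack = 5).
By complementary slackness, y = 0 for the non-binding constraint.
The binding rows give the dual system: 3·y_solder + 1·y_packaging = 18 and 1·y_solder + 2·y_packaging = 21.
→ y_solder = 3 and y_packaging = 9.
Shadow price of solder = 3.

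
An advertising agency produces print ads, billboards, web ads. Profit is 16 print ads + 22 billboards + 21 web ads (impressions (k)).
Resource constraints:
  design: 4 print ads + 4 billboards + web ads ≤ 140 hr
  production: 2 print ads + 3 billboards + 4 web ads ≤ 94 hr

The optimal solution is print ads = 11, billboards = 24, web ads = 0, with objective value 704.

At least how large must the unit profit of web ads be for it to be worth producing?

25

Both design and production are binding at x*.
Dual feasibility on the basic columns requires 4·y_design + 2·y_production = 16, 4·y_design + 3·y_production = 22.
This yields shadow prices y_design = 1, y_production = 6.
web ads enters the basis when its profit ≥ yᵀa₃ = 1·1 + 6·4 = 25.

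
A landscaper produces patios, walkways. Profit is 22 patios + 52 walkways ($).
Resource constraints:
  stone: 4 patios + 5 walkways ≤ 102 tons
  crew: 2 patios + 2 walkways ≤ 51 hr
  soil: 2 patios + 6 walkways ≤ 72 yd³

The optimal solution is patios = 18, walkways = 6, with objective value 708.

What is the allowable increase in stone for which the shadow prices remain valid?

Binding constraints: stone, soil. The basis is B = [[4,5],[2,6]] with det 14.
Per unit increase in stone, x* moves by d = (0.4286, -0.1429).
The basis stays optimal until crew becomes binding; allowable increase = 5.25 tons.

5.25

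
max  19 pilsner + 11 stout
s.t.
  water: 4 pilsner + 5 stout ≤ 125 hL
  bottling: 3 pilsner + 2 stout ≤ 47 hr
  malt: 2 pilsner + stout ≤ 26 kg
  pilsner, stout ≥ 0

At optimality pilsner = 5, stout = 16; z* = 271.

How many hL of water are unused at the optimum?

water used = 4·5 + 5·16 = 100; slack = 125 − 100 = 25.

25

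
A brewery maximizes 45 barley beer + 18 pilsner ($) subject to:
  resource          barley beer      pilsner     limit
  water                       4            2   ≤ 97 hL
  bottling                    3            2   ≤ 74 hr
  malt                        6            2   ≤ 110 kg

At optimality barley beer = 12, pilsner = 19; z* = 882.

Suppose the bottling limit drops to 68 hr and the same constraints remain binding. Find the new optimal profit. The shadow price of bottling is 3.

864

Δb = -6, so new z* = 882 + (3)·(-6) = 882 − 18 = 864.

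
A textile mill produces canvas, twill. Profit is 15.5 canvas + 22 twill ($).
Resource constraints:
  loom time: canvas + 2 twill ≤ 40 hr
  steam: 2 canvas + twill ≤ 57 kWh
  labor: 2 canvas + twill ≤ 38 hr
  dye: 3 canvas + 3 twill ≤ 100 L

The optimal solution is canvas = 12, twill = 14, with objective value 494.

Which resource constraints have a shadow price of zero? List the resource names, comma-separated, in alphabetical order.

loom time: 40/40 (binding)
steam: 38/57 (slack 19)
labor: 38/38 (binding)
dye: 78/100 (slack 22)
By complementary slackness, a constraint with positive slack has shadow price 0 → dye, steam.

dye, steam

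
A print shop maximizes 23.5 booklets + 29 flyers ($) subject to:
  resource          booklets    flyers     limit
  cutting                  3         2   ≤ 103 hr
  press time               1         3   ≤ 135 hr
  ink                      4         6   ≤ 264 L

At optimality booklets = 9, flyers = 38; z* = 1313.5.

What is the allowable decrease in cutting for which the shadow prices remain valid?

15

Binding constraints: cutting, ink. The basis is B = [[3,2],[4,6]] with det 10.
Per unit decrease in cutting, x* moves by d = (-0.6, 0.4).
The basis stays optimal until booklets reaches 0; allowable decrease = 15 hr.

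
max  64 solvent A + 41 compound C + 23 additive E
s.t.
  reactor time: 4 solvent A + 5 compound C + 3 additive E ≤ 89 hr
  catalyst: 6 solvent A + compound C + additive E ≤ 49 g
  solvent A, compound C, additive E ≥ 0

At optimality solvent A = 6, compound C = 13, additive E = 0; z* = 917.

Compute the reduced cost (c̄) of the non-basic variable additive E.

-4

At the optimum: reactor time uses 89 of 89 (binding); catalyst uses 49 of 49 (binding).
The binding rows give the dual system: 4·y_reactor time + 6·y_catalyst = 64 and 5·y_reactor time + 1·y_catalyst = 41.
This yields shadow prices y_reactor time = 7, y_catalyst = 6.
Reduced cost of additive E: c₃ − yᵀa₃ = 23 − (7·3 + 6·1) = 23 − 27 = -4.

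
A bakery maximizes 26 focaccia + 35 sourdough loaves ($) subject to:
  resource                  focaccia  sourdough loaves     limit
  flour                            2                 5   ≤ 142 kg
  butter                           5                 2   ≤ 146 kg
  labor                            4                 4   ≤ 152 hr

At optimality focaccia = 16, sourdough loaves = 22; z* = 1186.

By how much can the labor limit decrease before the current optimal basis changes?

Binding constraints: flour, labor. The basis is B = [[2,5],[4,4]] with det -12.
Per unit decrease in labor, x* moves by d = (-0.4167, 0.1667).
The basis stays optimal until focaccia reaches 0; allowable decrease = 38.4 hr.

38.4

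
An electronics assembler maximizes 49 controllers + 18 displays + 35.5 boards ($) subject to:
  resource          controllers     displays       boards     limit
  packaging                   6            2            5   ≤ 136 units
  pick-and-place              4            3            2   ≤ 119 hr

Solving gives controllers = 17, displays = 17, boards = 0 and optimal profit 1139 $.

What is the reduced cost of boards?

-4

At the optimum: packaging uses 136 of 136 (binding); pick-and-place uses 119 of 119 (binding).
From A_Bᵀ y = c: 6·y_packaging + 4·y_pick-and-place = 49; 2·y_packaging + 3·y_pick-and-place = 18.
→ y_packaging = 7.5 and y_pick-and-place = 1.
Reduced cost of boards: c₃ − yᵀa₃ = 35.5 − (7.5·5 + 1·2) = 35.5 − 39.5 = -4.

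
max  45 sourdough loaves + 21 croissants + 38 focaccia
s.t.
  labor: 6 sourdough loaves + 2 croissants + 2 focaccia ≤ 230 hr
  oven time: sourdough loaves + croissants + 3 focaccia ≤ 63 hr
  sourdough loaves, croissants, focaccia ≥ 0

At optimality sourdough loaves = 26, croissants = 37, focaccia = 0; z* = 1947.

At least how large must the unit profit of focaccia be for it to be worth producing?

At the optimum: labor uses 230 of 230 (binding); oven time uses 63 of 63 (binding).
From A_Bᵀ y = c: 6·y_labor + 1·y_oven time = 45; 2·y_labor + 1·y_oven time = 21.
This yields shadow prices y_labor = 6, y_oven time = 9.
focaccia enters the basis when its profit ≥ yᵀa₃ = 6·2 + 9·3 = 39.

39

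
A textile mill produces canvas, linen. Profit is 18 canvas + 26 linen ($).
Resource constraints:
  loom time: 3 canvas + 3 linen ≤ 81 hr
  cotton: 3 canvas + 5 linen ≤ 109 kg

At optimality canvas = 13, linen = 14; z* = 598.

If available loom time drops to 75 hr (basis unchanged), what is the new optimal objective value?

586

Both loom time and cotton are binding at x*.
Dual feasibility on the basic columns requires 3·y_loom time + 3·y_cotton = 18, 3·y_loom time + 5·y_cotton = 26.
Solving: y_loom time = 2, y_cotton = 4.
Δz = y_loom time·Δb = 2 × (-6) = -12, so new z* = 598 − 12 = 586.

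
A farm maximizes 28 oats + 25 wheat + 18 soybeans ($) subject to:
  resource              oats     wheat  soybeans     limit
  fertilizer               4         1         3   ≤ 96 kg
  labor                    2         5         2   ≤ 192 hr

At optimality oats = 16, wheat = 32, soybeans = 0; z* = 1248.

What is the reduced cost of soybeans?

-5

Check each constraint at x*: fertilizer 96/96 (tight); labor 192/192 (tight).
The binding rows give the dual system: 4·y_fertilizer + 2·y_labor = 28 and 1·y_fertilizer + 5·y_labor = 25.
Solving: y_fertilizer = 5, y_labor = 4.
Reduced cost of soybeans: c₃ − yᵀa₃ = 18 − (5·3 + 4·2) = 18 − 23 = -5.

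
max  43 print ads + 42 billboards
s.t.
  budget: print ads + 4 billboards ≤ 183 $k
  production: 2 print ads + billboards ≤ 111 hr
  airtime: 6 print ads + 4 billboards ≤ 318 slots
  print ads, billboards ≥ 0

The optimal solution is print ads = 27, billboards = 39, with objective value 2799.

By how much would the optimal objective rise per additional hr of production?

0

Binding: budget and airtime. Non-binding: production (18 unused).
Since production is not tight, its dual is 0.
Dual feasibility on the basic columns requires 1·y_budget + 6·y_airtime = 43, 4·y_budget + 4·y_airtime = 42.
→ y_budget = 4 and y_airtime = 6.5.
Shadow price of production = 0.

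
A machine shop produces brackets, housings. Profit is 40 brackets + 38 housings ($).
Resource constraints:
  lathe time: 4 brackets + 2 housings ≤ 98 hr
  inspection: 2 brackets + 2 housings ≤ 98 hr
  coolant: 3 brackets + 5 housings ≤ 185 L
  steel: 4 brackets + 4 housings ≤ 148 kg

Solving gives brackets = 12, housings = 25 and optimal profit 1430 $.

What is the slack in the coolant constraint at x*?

24

coolant used = 3·12 + 5·25 = 161; slack = 185 − 161 = 24.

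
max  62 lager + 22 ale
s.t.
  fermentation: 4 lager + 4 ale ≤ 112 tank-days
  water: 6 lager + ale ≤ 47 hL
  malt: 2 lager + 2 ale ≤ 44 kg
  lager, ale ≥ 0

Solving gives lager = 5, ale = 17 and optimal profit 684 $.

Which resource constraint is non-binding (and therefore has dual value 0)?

fermentation

fermentation: 88/112 (slack 24)
water: 47/47 (binding)
malt: 44/44 (binding)
By complementary slackness, a constraint with positive slack has shadow price 0 → fermentation.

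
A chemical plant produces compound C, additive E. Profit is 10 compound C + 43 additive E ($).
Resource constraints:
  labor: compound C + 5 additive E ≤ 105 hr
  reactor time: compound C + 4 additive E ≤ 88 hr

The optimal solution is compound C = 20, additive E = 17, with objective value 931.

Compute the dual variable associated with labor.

Both labor and reactor time are binding at x*.
From A_Bᵀ y = c: 1·y_labor + 1·y_reactor time = 10; 5·y_labor + 4·y_reactor time = 43.
This yields shadow prices y_labor = 3, y_reactor time = 7.
Shadow price of labor = 3.

3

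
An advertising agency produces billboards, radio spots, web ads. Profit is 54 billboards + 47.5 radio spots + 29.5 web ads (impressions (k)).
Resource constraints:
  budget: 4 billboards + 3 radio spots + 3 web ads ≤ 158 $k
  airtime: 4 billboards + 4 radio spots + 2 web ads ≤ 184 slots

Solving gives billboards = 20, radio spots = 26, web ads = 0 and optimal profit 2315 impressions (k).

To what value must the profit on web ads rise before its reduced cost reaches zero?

33.5

Check each constraint at x*: budget 158/158 (tight); airtime 184/184 (tight).
From A_Bᵀ y = c: 4·y_budget + 4·y_airtime = 54; 3·y_budget + 4·y_airtime = 47.5.
This yields shadow prices y_budget = 6.5, y_airtime = 7.
web ads enters the basis when its profit ≥ yᵀa₃ = 6.5·3 + 7·2 = 33.5.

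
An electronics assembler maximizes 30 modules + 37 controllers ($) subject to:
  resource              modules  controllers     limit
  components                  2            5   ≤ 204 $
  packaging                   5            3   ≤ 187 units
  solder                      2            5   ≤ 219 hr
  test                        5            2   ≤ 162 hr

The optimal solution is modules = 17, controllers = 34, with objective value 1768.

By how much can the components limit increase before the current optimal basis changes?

15

Binding constraints: components, packaging. The basis is B = [[2,5],[5,3]] with det -19.
Per unit increase in components, x* moves by d = (-0.1579, 0.2632).
The basis stays optimal until solder becomes binding; allowable increase = 15 $.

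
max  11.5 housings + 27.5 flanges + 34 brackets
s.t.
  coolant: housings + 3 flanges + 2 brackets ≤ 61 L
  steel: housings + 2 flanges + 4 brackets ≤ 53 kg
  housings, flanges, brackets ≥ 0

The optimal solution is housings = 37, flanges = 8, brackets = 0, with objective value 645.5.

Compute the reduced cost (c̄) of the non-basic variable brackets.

At the optimum: coolant uses 61 of 61 (binding); steel uses 53 of 53 (binding).
Dual feasibility on the basic columns requires 1·y_coolant + 1·y_steel = 11.5, 3·y_coolant + 2·y_steel = 27.5.
→ y_coolant = 4.5 and y_steel = 7.
Reduced cost of brackets: c₃ − yᵀa₃ = 34 − (4.5·2 + 7·4) = 34 − 37 = -3.

-3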